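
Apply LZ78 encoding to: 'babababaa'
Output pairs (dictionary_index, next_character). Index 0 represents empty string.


LZ78 encoding steps:
Dictionary: {0: ''}
Step 1: w='' (idx 0), next='b' -> output (0, 'b'), add 'b' as idx 1
Step 2: w='' (idx 0), next='a' -> output (0, 'a'), add 'a' as idx 2
Step 3: w='b' (idx 1), next='a' -> output (1, 'a'), add 'ba' as idx 3
Step 4: w='ba' (idx 3), next='b' -> output (3, 'b'), add 'bab' as idx 4
Step 5: w='a' (idx 2), next='a' -> output (2, 'a'), add 'aa' as idx 5


Encoded: [(0, 'b'), (0, 'a'), (1, 'a'), (3, 'b'), (2, 'a')]


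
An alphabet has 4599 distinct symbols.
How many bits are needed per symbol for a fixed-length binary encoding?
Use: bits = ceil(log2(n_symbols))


log2(4599) = 12.1671
Bracket: 2^12 = 4096 < 4599 <= 2^13 = 8192
So ceil(log2(4599)) = 13

bits = ceil(log2(4599)) = ceil(12.1671) = 13 bits


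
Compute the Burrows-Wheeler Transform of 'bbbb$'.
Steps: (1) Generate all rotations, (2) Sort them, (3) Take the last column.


Rotations (sorted):
  0: $bbbb -> last char: b
  1: b$bbb -> last char: b
  2: bb$bb -> last char: b
  3: bbb$b -> last char: b
  4: bbbb$ -> last char: $


BWT = bbbb$


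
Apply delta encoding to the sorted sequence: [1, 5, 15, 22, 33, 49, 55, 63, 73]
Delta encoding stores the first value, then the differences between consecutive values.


First value: 1
Deltas:
  5 - 1 = 4
  15 - 5 = 10
  22 - 15 = 7
  33 - 22 = 11
  49 - 33 = 16
  55 - 49 = 6
  63 - 55 = 8
  73 - 63 = 10


Delta encoded: [1, 4, 10, 7, 11, 16, 6, 8, 10]


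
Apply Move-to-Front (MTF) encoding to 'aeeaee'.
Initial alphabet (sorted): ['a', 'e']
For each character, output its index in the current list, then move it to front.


MTF encoding:
'a': index 0 in ['a', 'e'] -> ['a', 'e']
'e': index 1 in ['a', 'e'] -> ['e', 'a']
'e': index 0 in ['e', 'a'] -> ['e', 'a']
'a': index 1 in ['e', 'a'] -> ['a', 'e']
'e': index 1 in ['a', 'e'] -> ['e', 'a']
'e': index 0 in ['e', 'a'] -> ['e', 'a']


Output: [0, 1, 0, 1, 1, 0]


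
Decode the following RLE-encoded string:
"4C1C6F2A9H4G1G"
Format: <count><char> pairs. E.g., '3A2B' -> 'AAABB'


Expanding each <count><char> pair:
  4C -> 'CCCC'
  1C -> 'C'
  6F -> 'FFFFFF'
  2A -> 'AA'
  9H -> 'HHHHHHHHH'
  4G -> 'GGGG'
  1G -> 'G'

Decoded = CCCCCFFFFFFAAHHHHHHHHHGGGGG


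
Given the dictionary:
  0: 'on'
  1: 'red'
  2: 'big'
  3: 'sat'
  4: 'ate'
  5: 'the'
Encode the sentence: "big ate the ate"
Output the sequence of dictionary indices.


Look up each word in the dictionary:
  'big' -> 2
  'ate' -> 4
  'the' -> 5
  'ate' -> 4

Encoded: [2, 4, 5, 4]


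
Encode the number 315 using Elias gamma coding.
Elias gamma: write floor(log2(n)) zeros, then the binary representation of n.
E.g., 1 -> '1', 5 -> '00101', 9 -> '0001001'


num_bits = floor(log2(315)) + 1 = 9
leading_zeros = num_bits - 1 = 8
binary(315) = 100111011

Elias gamma(315) = '00000000' + '100111011' = 00000000100111011 (17 bits)


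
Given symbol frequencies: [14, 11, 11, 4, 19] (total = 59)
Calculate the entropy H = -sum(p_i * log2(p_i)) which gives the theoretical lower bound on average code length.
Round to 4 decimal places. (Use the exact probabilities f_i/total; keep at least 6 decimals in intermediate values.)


Per-symbol terms -p_i * log2(p_i) with p_i = f_i/59:
  p = 14/59 = 0.237288: log2(p) = -2.075288, -p*log2(p) = 0.492441
  p = 11/59 = 0.186441: log2(p) = -2.423211, -p*log2(p) = 0.451785
  p = 11/59 = 0.186441: log2(p) = -2.423211, -p*log2(p) = 0.451785
  p = 4/59 = 0.067797: log2(p) = -3.882643, -p*log2(p) = 0.263230
  p = 19/59 = 0.322034: log2(p) = -1.634716, -p*log2(p) = 0.526434
H = 0.492441 + 0.451785 + 0.451785 + 0.263230 + 0.526434 = 2.185675

H = 2.1857 bits/symbol


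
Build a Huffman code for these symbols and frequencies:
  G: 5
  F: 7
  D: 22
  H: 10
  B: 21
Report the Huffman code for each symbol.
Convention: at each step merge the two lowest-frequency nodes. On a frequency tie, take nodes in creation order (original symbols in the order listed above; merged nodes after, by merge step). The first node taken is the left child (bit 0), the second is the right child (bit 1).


Huffman tree construction:
Step 1: Merge G(5) + F(7) = 12
Step 2: Merge H(10) + (G+F)(12) = 22
Step 3: Merge B(21) + D(22) = 43
Step 4: Merge (H+(G+F))(22) + (B+D)(43) = 65
Read each symbol's code off the tree from the root (left child = 0, right child = 1).

Codes:
  G: 010 (length 3)
  F: 011 (length 3)
  D: 11 (length 2)
  H: 00 (length 2)
  B: 10 (length 2)
Average code length: 142/65 = 2.1846 bits/symbol


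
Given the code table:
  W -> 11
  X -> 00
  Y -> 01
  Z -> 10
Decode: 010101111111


Decoding:
01 -> Y
01 -> Y
01 -> Y
11 -> W
11 -> W
11 -> W


Result: YYYWWW


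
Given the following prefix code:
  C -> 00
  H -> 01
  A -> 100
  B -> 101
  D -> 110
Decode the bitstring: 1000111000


Decoding step by step:
Bits 100 -> A
Bits 01 -> H
Bits 110 -> D
Bits 00 -> C


Decoded message: AHDC


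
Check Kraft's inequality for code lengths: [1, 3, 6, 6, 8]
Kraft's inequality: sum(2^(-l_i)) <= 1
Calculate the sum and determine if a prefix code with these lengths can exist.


Sum = 2^(-1) + 2^(-3) + 2^(-6) + 2^(-6) + 2^(-8)
    = 0.5 + 0.125 + 0.015625 + 0.015625 + 0.00390625
    = 169/256 = 0.66015625
Since 0.66015625 <= 1, Kraft's inequality IS satisfied.
A prefix code with these lengths CAN exist.

Kraft sum = 0.66015625. Satisfied.


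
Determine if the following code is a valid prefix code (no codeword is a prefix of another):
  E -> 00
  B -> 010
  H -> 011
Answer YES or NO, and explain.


Checking each pair (does one codeword prefix another?):
  E='00' vs B='010': no prefix
  E='00' vs H='011': no prefix
  B='010' vs E='00': no prefix
  B='010' vs H='011': no prefix
  H='011' vs E='00': no prefix
  H='011' vs B='010': no prefix
No violation found over all pairs.

YES -- this is a valid prefix code. No codeword is a prefix of any other codeword.


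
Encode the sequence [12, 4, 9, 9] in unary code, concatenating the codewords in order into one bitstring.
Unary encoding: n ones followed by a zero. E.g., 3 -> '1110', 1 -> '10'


Encode each number as n ones followed by a terminating 0:
  12 -> 1111111111110 (13 bits)
  4 -> 11110 (5 bits)
  9 -> 1111111110 (10 bits)
  9 -> 1111111110 (10 bits)
Total length = 13 + 5 + 10 + 10 = 38 bits.

Unary([12, 4, 9, 9]) = 11111111111101111011111111101111111110 (38 bits)


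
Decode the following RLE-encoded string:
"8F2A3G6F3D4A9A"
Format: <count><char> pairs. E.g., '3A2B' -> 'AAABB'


Expanding each <count><char> pair:
  8F -> 'FFFFFFFF'
  2A -> 'AA'
  3G -> 'GGG'
  6F -> 'FFFFFF'
  3D -> 'DDD'
  4A -> 'AAAA'
  9A -> 'AAAAAAAAA'

Decoded = FFFFFFFFAAGGGFFFFFFDDDAAAAAAAAAAAAA


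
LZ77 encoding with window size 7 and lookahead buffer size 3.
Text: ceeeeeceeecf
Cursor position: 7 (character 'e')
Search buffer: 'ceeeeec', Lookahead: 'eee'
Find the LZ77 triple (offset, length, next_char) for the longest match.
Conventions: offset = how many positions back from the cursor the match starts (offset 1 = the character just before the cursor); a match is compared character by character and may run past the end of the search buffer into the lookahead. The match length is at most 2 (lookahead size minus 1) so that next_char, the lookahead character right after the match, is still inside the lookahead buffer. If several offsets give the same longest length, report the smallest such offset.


Try each offset into the search buffer:
  offset=1 (pos 6, char 'c'): match length 0
  offset=2 (pos 5, char 'e'): match length 1
  offset=3 (pos 4, char 'e'): match length 2
  offset=4 (pos 3, char 'e'): match length 2
  offset=5 (pos 2, char 'e'): match length 2
  offset=6 (pos 1, char 'e'): match length 2
  offset=7 (pos 0, char 'c'): match length 0
Longest match has length 2, found at offsets 3, 4, 5, 6; take the smallest, offset 3.
next_char = character at position 7 + 2 = 9 -> 'e'

Best match: offset=3, length=2 (matching 'ee' starting at position 4)
LZ77 triple: (3, 2, 'e')


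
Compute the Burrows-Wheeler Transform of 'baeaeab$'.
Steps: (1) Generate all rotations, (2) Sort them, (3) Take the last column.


Rotations (sorted):
  0: $baeaeab -> last char: b
  1: ab$baeae -> last char: e
  2: aeab$bae -> last char: e
  3: aeaeab$b -> last char: b
  4: b$baeaea -> last char: a
  5: baeaeab$ -> last char: $
  6: eab$baea -> last char: a
  7: eaeab$ba -> last char: a


BWT = beeba$aa


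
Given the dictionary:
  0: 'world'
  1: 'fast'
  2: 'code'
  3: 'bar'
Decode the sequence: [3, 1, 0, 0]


Look up each index in the dictionary:
  3 -> 'bar'
  1 -> 'fast'
  0 -> 'world'
  0 -> 'world'

Decoded: "bar fast world world"


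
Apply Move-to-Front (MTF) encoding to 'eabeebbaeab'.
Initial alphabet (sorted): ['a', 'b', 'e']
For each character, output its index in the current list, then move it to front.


MTF encoding:
'e': index 2 in ['a', 'b', 'e'] -> ['e', 'a', 'b']
'a': index 1 in ['e', 'a', 'b'] -> ['a', 'e', 'b']
'b': index 2 in ['a', 'e', 'b'] -> ['b', 'a', 'e']
'e': index 2 in ['b', 'a', 'e'] -> ['e', 'b', 'a']
'e': index 0 in ['e', 'b', 'a'] -> ['e', 'b', 'a']
'b': index 1 in ['e', 'b', 'a'] -> ['b', 'e', 'a']
'b': index 0 in ['b', 'e', 'a'] -> ['b', 'e', 'a']
'a': index 2 in ['b', 'e', 'a'] -> ['a', 'b', 'e']
'e': index 2 in ['a', 'b', 'e'] -> ['e', 'a', 'b']
'a': index 1 in ['e', 'a', 'b'] -> ['a', 'e', 'b']
'b': index 2 in ['a', 'e', 'b'] -> ['b', 'a', 'e']


Output: [2, 1, 2, 2, 0, 1, 0, 2, 2, 1, 2]


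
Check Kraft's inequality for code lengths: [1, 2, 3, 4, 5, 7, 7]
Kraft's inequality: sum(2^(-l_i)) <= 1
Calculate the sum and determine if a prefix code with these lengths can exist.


Sum = 2^(-1) + 2^(-2) + 2^(-3) + 2^(-4) + 2^(-5) + 2^(-7) + 2^(-7)
    = 0.5 + 0.25 + 0.125 + 0.0625 + 0.03125 + 0.0078125 + 0.0078125
    = 126/128 = 0.984375
Since 0.984375 <= 1, Kraft's inequality IS satisfied.
A prefix code with these lengths CAN exist.

Kraft sum = 0.984375. Satisfied.


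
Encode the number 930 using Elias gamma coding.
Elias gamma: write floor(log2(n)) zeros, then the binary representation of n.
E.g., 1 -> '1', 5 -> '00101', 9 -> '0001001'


num_bits = floor(log2(930)) + 1 = 10
leading_zeros = num_bits - 1 = 9
binary(930) = 1110100010

Elias gamma(930) = '000000000' + '1110100010' = 0000000001110100010 (19 bits)


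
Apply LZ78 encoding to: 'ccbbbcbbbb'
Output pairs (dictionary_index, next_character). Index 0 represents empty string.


LZ78 encoding steps:
Dictionary: {0: ''}
Step 1: w='' (idx 0), next='c' -> output (0, 'c'), add 'c' as idx 1
Step 2: w='c' (idx 1), next='b' -> output (1, 'b'), add 'cb' as idx 2
Step 3: w='' (idx 0), next='b' -> output (0, 'b'), add 'b' as idx 3
Step 4: w='b' (idx 3), next='c' -> output (3, 'c'), add 'bc' as idx 4
Step 5: w='b' (idx 3), next='b' -> output (3, 'b'), add 'bb' as idx 5
Step 6: w='bb' (idx 5), end of input -> output (5, '')


Encoded: [(0, 'c'), (1, 'b'), (0, 'b'), (3, 'c'), (3, 'b'), (5, '')]


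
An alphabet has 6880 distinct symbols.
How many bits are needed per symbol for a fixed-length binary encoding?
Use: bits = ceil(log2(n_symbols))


log2(6880) = 12.7482
Bracket: 2^12 = 4096 < 6880 <= 2^13 = 8192
So ceil(log2(6880)) = 13

bits = ceil(log2(6880)) = ceil(12.7482) = 13 bits


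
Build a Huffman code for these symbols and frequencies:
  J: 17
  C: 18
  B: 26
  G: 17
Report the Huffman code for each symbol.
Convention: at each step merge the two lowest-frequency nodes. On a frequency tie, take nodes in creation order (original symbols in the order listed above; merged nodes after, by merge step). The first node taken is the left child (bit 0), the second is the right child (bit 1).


Huffman tree construction:
Step 1: Merge J(17) + G(17) = 34
Step 2: Merge C(18) + B(26) = 44
Step 3: Merge (J+G)(34) + (C+B)(44) = 78
Read each symbol's code off the tree from the root (left child = 0, right child = 1).

Codes:
  J: 00 (length 2)
  C: 10 (length 2)
  B: 11 (length 2)
  G: 01 (length 2)
Average code length: 156/78 = 2.0000 bits/symbol


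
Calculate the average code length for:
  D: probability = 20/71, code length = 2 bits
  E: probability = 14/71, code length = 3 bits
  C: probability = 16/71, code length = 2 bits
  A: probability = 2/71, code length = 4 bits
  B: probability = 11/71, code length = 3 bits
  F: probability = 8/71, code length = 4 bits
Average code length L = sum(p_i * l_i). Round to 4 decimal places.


Weighted contributions p_i * l_i:
  D: (20/71) * 2 = 40/71
  E: (14/71) * 3 = 42/71
  C: (16/71) * 2 = 32/71
  A: (2/71) * 4 = 8/71
  B: (11/71) * 3 = 33/71
  F: (8/71) * 4 = 32/71
Sum = (40 + 42 + 32 + 8 + 33 + 32)/71 = 187/71

L = 187/71 = 2.6338 bits/symbol


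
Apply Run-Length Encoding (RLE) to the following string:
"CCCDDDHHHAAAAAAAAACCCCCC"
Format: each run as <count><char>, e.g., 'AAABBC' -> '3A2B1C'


Scanning runs left to right:
  i=0: run of 'C' x 3 -> '3C'
  i=3: run of 'D' x 3 -> '3D'
  i=6: run of 'H' x 3 -> '3H'
  i=9: run of 'A' x 9 -> '9A'
  i=18: run of 'C' x 6 -> '6C'

RLE = 3C3D3H9A6C


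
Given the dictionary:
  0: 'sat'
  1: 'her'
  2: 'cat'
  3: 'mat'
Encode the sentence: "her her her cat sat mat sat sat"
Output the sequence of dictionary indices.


Look up each word in the dictionary:
  'her' -> 1
  'her' -> 1
  'her' -> 1
  'cat' -> 2
  'sat' -> 0
  'mat' -> 3
  'sat' -> 0
  'sat' -> 0

Encoded: [1, 1, 1, 2, 0, 3, 0, 0]


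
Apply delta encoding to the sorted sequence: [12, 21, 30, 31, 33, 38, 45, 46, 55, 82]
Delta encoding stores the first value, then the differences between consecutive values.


First value: 12
Deltas:
  21 - 12 = 9
  30 - 21 = 9
  31 - 30 = 1
  33 - 31 = 2
  38 - 33 = 5
  45 - 38 = 7
  46 - 45 = 1
  55 - 46 = 9
  82 - 55 = 27


Delta encoded: [12, 9, 9, 1, 2, 5, 7, 1, 9, 27]


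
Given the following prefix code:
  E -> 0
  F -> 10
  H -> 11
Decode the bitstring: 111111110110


Decoding step by step:
Bits 11 -> H
Bits 11 -> H
Bits 11 -> H
Bits 11 -> H
Bits 0 -> E
Bits 11 -> H
Bits 0 -> E


Decoded message: HHHHEHE


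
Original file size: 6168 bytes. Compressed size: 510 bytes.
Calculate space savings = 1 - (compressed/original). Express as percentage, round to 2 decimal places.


ratio = compressed/original = 510/6168 = 0.082685
savings = 1 - ratio = 1 - 0.082685 = 0.917315
as a percentage: 0.917315 * 100 = 91.73%

Space savings = 1 - 510/6168 = 91.73%


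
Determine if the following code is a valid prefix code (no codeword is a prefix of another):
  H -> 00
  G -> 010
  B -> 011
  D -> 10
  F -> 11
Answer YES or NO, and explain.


Checking each pair (does one codeword prefix another?):
  H='00' vs G='010': no prefix
  H='00' vs B='011': no prefix
  H='00' vs D='10': no prefix
  H='00' vs F='11': no prefix
  G='010' vs H='00': no prefix
  G='010' vs B='011': no prefix
  G='010' vs D='10': no prefix
  G='010' vs F='11': no prefix
  B='011' vs H='00': no prefix
  B='011' vs G='010': no prefix
  B='011' vs D='10': no prefix
  B='011' vs F='11': no prefix
  D='10' vs H='00': no prefix
  D='10' vs G='010': no prefix
  D='10' vs B='011': no prefix
  D='10' vs F='11': no prefix
  F='11' vs H='00': no prefix
  F='11' vs G='010': no prefix
  F='11' vs B='011': no prefix
  F='11' vs D='10': no prefix
No violation found over all pairs.

YES -- this is a valid prefix code. No codeword is a prefix of any other codeword.


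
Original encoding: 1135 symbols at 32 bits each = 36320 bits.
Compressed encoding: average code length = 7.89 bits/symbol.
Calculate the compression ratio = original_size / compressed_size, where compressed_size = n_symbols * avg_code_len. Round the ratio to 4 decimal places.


original_size = n_symbols * orig_bits = 1135 * 32 = 36320 bits
compressed_size = n_symbols * avg_code_len = 1135 * 7.89 = 8955.15 bits
ratio = original_size / compressed_size = 36320 / 8955.15 = 4.0558

Compression ratio = 4.0558


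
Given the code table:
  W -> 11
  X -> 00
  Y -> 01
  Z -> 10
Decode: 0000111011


Decoding:
00 -> X
00 -> X
11 -> W
10 -> Z
11 -> W


Result: XXWZW


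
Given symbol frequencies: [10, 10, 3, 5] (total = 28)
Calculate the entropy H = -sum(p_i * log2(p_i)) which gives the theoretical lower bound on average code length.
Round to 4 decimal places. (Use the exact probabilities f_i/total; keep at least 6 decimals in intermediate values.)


Per-symbol terms -p_i * log2(p_i) with p_i = f_i/28:
  p = 10/28 = 0.357143: log2(p) = -1.485427, -p*log2(p) = 0.530510
  p = 10/28 = 0.357143: log2(p) = -1.485427, -p*log2(p) = 0.530510
  p = 3/28 = 0.107143: log2(p) = -3.222392, -p*log2(p) = 0.345256
  p = 5/28 = 0.178571: log2(p) = -2.485427, -p*log2(p) = 0.443826
H = 0.530510 + 0.530510 + 0.345256 + 0.443826 = 1.850102

H = 1.8501 bits/symbol


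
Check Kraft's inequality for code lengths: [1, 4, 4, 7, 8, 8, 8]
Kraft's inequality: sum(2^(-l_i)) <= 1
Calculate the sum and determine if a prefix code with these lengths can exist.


Sum = 2^(-1) + 2^(-4) + 2^(-4) + 2^(-7) + 2^(-8) + 2^(-8) + 2^(-8)
    = 0.5 + 0.0625 + 0.0625 + 0.0078125 + 0.00390625 + 0.00390625 + 0.00390625
    = 165/256 = 0.64453125
Since 0.64453125 <= 1, Kraft's inequality IS satisfied.
A prefix code with these lengths CAN exist.

Kraft sum = 0.64453125. Satisfied.


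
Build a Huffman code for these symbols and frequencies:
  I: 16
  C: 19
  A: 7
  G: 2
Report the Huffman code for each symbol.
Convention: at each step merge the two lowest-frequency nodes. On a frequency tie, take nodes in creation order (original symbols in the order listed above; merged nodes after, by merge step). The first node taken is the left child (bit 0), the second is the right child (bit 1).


Huffman tree construction:
Step 1: Merge G(2) + A(7) = 9
Step 2: Merge (G+A)(9) + I(16) = 25
Step 3: Merge C(19) + ((G+A)+I)(25) = 44
Read each symbol's code off the tree from the root (left child = 0, right child = 1).

Codes:
  I: 11 (length 2)
  C: 0 (length 1)
  A: 101 (length 3)
  G: 100 (length 3)
Average code length: 78/44 = 1.7727 bits/symbol


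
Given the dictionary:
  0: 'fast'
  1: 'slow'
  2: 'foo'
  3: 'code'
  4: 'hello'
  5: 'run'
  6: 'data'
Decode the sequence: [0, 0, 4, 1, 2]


Look up each index in the dictionary:
  0 -> 'fast'
  0 -> 'fast'
  4 -> 'hello'
  1 -> 'slow'
  2 -> 'foo'

Decoded: "fast fast hello slow foo"


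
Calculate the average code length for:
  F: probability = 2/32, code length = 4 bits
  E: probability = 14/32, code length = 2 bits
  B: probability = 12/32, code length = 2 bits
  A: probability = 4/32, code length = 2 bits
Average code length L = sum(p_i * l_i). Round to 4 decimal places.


Weighted contributions p_i * l_i:
  F: (2/32) * 4 = 8/32
  E: (14/32) * 2 = 28/32
  B: (12/32) * 2 = 24/32
  A: (4/32) * 2 = 8/32
Sum = (8 + 28 + 24 + 8)/32 = 68/32

L = 68/32 = 2.1250 bits/symbol


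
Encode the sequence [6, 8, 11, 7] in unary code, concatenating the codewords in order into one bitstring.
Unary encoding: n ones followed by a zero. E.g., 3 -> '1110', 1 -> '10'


Encode each number as n ones followed by a terminating 0:
  6 -> 1111110 (7 bits)
  8 -> 111111110 (9 bits)
  11 -> 111111111110 (12 bits)
  7 -> 11111110 (8 bits)
Total length = 7 + 9 + 12 + 8 = 36 bits.

Unary([6, 8, 11, 7]) = 111111011111111011111111111011111110 (36 bits)


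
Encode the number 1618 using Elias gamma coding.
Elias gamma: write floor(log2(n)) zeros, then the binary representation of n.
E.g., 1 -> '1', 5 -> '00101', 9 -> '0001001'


num_bits = floor(log2(1618)) + 1 = 11
leading_zeros = num_bits - 1 = 10
binary(1618) = 11001010010

Elias gamma(1618) = '0000000000' + '11001010010' = 000000000011001010010 (21 bits)


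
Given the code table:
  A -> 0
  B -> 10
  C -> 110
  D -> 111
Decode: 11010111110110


Decoding:
110 -> C
10 -> B
111 -> D
110 -> C
110 -> C


Result: CBDCC


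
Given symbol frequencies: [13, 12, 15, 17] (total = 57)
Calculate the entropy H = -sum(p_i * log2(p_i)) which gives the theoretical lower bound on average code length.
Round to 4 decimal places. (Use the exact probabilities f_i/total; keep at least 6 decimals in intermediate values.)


Per-symbol terms -p_i * log2(p_i) with p_i = f_i/57:
  p = 13/57 = 0.228070: log2(p) = -2.132450, -p*log2(p) = 0.486348
  p = 12/57 = 0.210526: log2(p) = -2.247928, -p*log2(p) = 0.473248
  p = 15/57 = 0.263158: log2(p) = -1.925999, -p*log2(p) = 0.506842
  p = 17/57 = 0.298246: log2(p) = -1.745427, -p*log2(p) = 0.520566
H = 0.486348 + 0.473248 + 0.506842 + 0.520566 = 1.987004

H = 1.987 bits/symbol


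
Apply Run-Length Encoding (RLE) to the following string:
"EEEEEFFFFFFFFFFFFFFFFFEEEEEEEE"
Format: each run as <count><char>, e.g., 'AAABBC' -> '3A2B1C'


Scanning runs left to right:
  i=0: run of 'E' x 5 -> '5E'
  i=5: run of 'F' x 17 -> '17F'
  i=22: run of 'E' x 8 -> '8E'

RLE = 5E17F8E


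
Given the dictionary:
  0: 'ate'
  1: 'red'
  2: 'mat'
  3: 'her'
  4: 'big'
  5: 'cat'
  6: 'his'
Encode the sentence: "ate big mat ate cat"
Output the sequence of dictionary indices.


Look up each word in the dictionary:
  'ate' -> 0
  'big' -> 4
  'mat' -> 2
  'ate' -> 0
  'cat' -> 5

Encoded: [0, 4, 2, 0, 5]


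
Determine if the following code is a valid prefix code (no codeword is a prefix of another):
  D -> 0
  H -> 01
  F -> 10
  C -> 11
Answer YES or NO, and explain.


Checking each pair (does one codeword prefix another?):
  D='0' vs H='01': prefix -- VIOLATION

NO -- this is NOT a valid prefix code. D (0) is a prefix of H (01).


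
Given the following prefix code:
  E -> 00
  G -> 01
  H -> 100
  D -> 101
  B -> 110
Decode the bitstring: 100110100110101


Decoding step by step:
Bits 100 -> H
Bits 110 -> B
Bits 100 -> H
Bits 110 -> B
Bits 101 -> D


Decoded message: HBHBD


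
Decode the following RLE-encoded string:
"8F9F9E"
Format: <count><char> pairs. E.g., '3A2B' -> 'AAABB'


Expanding each <count><char> pair:
  8F -> 'FFFFFFFF'
  9F -> 'FFFFFFFFF'
  9E -> 'EEEEEEEEE'

Decoded = FFFFFFFFFFFFFFFFFEEEEEEEEE


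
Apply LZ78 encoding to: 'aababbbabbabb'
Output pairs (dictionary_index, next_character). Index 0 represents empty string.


LZ78 encoding steps:
Dictionary: {0: ''}
Step 1: w='' (idx 0), next='a' -> output (0, 'a'), add 'a' as idx 1
Step 2: w='a' (idx 1), next='b' -> output (1, 'b'), add 'ab' as idx 2
Step 3: w='ab' (idx 2), next='b' -> output (2, 'b'), add 'abb' as idx 3
Step 4: w='' (idx 0), next='b' -> output (0, 'b'), add 'b' as idx 4
Step 5: w='abb' (idx 3), next='a' -> output (3, 'a'), add 'abba' as idx 5
Step 6: w='b' (idx 4), next='b' -> output (4, 'b'), add 'bb' as idx 6


Encoded: [(0, 'a'), (1, 'b'), (2, 'b'), (0, 'b'), (3, 'a'), (4, 'b')]


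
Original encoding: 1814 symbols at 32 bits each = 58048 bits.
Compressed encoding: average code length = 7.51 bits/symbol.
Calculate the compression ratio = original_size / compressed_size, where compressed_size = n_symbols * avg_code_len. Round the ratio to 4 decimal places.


original_size = n_symbols * orig_bits = 1814 * 32 = 58048 bits
compressed_size = n_symbols * avg_code_len = 1814 * 7.51 = 13623.14 bits
ratio = original_size / compressed_size = 58048 / 13623.14 = 4.261

Compression ratio = 4.261


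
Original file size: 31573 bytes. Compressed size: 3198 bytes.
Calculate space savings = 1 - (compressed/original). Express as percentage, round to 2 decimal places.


ratio = compressed/original = 3198/31573 = 0.101289
savings = 1 - ratio = 1 - 0.101289 = 0.898711
as a percentage: 0.898711 * 100 = 89.87%

Space savings = 1 - 3198/31573 = 89.87%


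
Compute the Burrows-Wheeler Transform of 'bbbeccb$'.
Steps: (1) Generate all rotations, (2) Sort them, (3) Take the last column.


Rotations (sorted):
  0: $bbbeccb -> last char: b
  1: b$bbbecc -> last char: c
  2: bbbeccb$ -> last char: $
  3: bbeccb$b -> last char: b
  4: beccb$bb -> last char: b
  5: cb$bbbec -> last char: c
  6: ccb$bbbe -> last char: e
  7: eccb$bbb -> last char: b


BWT = bc$bbceb


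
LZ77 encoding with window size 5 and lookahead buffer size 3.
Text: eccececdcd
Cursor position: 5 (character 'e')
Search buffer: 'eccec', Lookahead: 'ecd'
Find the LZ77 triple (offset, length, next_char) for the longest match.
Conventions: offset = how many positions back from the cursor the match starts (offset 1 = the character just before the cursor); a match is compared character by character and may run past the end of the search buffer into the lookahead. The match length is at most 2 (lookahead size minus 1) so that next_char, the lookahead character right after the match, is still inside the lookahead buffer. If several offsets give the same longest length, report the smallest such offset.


Try each offset into the search buffer:
  offset=1 (pos 4, char 'c'): match length 0
  offset=2 (pos 3, char 'e'): match length 2
  offset=3 (pos 2, char 'c'): match length 0
  offset=4 (pos 1, char 'c'): match length 0
  offset=5 (pos 0, char 'e'): match length 2
Longest match has length 2, found at offsets 2, 5; take the smallest, offset 2.
next_char = character at position 5 + 2 = 7 -> 'd'

Best match: offset=2, length=2 (matching 'ec' starting at position 3)
LZ77 triple: (2, 2, 'd')


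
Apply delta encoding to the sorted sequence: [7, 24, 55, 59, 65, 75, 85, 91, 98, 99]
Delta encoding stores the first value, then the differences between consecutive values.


First value: 7
Deltas:
  24 - 7 = 17
  55 - 24 = 31
  59 - 55 = 4
  65 - 59 = 6
  75 - 65 = 10
  85 - 75 = 10
  91 - 85 = 6
  98 - 91 = 7
  99 - 98 = 1


Delta encoded: [7, 17, 31, 4, 6, 10, 10, 6, 7, 1]


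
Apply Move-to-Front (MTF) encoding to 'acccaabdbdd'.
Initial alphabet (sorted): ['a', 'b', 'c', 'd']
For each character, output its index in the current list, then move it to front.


MTF encoding:
'a': index 0 in ['a', 'b', 'c', 'd'] -> ['a', 'b', 'c', 'd']
'c': index 2 in ['a', 'b', 'c', 'd'] -> ['c', 'a', 'b', 'd']
'c': index 0 in ['c', 'a', 'b', 'd'] -> ['c', 'a', 'b', 'd']
'c': index 0 in ['c', 'a', 'b', 'd'] -> ['c', 'a', 'b', 'd']
'a': index 1 in ['c', 'a', 'b', 'd'] -> ['a', 'c', 'b', 'd']
'a': index 0 in ['a', 'c', 'b', 'd'] -> ['a', 'c', 'b', 'd']
'b': index 2 in ['a', 'c', 'b', 'd'] -> ['b', 'a', 'c', 'd']
'd': index 3 in ['b', 'a', 'c', 'd'] -> ['d', 'b', 'a', 'c']
'b': index 1 in ['d', 'b', 'a', 'c'] -> ['b', 'd', 'a', 'c']
'd': index 1 in ['b', 'd', 'a', 'c'] -> ['d', 'b', 'a', 'c']
'd': index 0 in ['d', 'b', 'a', 'c'] -> ['d', 'b', 'a', 'c']


Output: [0, 2, 0, 0, 1, 0, 2, 3, 1, 1, 0]


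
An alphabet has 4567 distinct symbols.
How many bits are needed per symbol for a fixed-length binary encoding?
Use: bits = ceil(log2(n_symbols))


log2(4567) = 12.157
Bracket: 2^12 = 4096 < 4567 <= 2^13 = 8192
So ceil(log2(4567)) = 13

bits = ceil(log2(4567)) = ceil(12.157) = 13 bits


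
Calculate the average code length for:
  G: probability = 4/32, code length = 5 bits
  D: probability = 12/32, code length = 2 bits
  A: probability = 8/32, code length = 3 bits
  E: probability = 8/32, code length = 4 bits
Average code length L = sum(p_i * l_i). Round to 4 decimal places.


Weighted contributions p_i * l_i:
  G: (4/32) * 5 = 20/32
  D: (12/32) * 2 = 24/32
  A: (8/32) * 3 = 24/32
  E: (8/32) * 4 = 32/32
Sum = (20 + 24 + 24 + 32)/32 = 100/32

L = 100/32 = 3.1250 bits/symbol


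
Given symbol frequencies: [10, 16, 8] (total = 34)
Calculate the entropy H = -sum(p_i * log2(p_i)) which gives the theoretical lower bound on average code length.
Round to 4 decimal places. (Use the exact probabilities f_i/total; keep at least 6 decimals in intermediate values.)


Per-symbol terms -p_i * log2(p_i) with p_i = f_i/34:
  p = 10/34 = 0.294118: log2(p) = -1.765535, -p*log2(p) = 0.519275
  p = 16/34 = 0.470588: log2(p) = -1.087463, -p*log2(p) = 0.511747
  p = 8/34 = 0.235294: log2(p) = -2.087463, -p*log2(p) = 0.491168
H = 0.519275 + 0.511747 + 0.491168 = 1.522190

H = 1.5222 bits/symbol


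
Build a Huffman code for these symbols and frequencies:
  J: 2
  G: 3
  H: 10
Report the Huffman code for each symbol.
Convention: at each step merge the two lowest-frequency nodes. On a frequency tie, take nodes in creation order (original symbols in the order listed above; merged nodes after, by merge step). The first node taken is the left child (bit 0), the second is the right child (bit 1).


Huffman tree construction:
Step 1: Merge J(2) + G(3) = 5
Step 2: Merge (J+G)(5) + H(10) = 15
Read each symbol's code off the tree from the root (left child = 0, right child = 1).

Codes:
  J: 00 (length 2)
  G: 01 (length 2)
  H: 1 (length 1)
Average code length: 20/15 = 1.3333 bits/symbol


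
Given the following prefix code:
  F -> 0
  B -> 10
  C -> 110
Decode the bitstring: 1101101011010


Decoding step by step:
Bits 110 -> C
Bits 110 -> C
Bits 10 -> B
Bits 110 -> C
Bits 10 -> B


Decoded message: CCBCB


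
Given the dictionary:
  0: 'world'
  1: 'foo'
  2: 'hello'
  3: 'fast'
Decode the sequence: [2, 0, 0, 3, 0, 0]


Look up each index in the dictionary:
  2 -> 'hello'
  0 -> 'world'
  0 -> 'world'
  3 -> 'fast'
  0 -> 'world'
  0 -> 'world'

Decoded: "hello world world fast world world"


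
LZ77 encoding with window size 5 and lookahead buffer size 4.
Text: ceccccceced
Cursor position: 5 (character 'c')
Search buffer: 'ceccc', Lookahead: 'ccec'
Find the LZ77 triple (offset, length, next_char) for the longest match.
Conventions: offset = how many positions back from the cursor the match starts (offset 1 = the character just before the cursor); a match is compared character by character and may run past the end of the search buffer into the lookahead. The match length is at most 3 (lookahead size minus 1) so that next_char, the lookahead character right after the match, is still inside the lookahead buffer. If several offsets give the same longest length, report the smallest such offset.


Try each offset into the search buffer:
  offset=1 (pos 4, char 'c'): match length 2
  offset=2 (pos 3, char 'c'): match length 2
  offset=3 (pos 2, char 'c'): match length 2
  offset=4 (pos 1, char 'e'): match length 0
  offset=5 (pos 0, char 'c'): match length 1
Longest match has length 2, found at offsets 1, 2, 3; take the smallest, offset 1.
next_char = character at position 5 + 2 = 7 -> 'e'

Best match: offset=1, length=2 (matching 'cc' starting at position 4)
LZ77 triple: (1, 2, 'e')


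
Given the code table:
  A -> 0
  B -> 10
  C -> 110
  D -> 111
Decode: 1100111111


Decoding:
110 -> C
0 -> A
111 -> D
111 -> D


Result: CADD


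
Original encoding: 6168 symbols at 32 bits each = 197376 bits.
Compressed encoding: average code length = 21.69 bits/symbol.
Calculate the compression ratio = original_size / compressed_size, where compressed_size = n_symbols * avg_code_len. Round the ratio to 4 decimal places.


original_size = n_symbols * orig_bits = 6168 * 32 = 197376 bits
compressed_size = n_symbols * avg_code_len = 6168 * 21.69 = 133783.92 bits
ratio = original_size / compressed_size = 197376 / 133783.92 = 1.4753

Compression ratio = 1.4753


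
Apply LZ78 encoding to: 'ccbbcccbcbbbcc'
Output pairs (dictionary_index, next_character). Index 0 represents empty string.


LZ78 encoding steps:
Dictionary: {0: ''}
Step 1: w='' (idx 0), next='c' -> output (0, 'c'), add 'c' as idx 1
Step 2: w='c' (idx 1), next='b' -> output (1, 'b'), add 'cb' as idx 2
Step 3: w='' (idx 0), next='b' -> output (0, 'b'), add 'b' as idx 3
Step 4: w='c' (idx 1), next='c' -> output (1, 'c'), add 'cc' as idx 4
Step 5: w='cb' (idx 2), next='c' -> output (2, 'c'), add 'cbc' as idx 5
Step 6: w='b' (idx 3), next='b' -> output (3, 'b'), add 'bb' as idx 6
Step 7: w='b' (idx 3), next='c' -> output (3, 'c'), add 'bc' as idx 7
Step 8: w='c' (idx 1), end of input -> output (1, '')


Encoded: [(0, 'c'), (1, 'b'), (0, 'b'), (1, 'c'), (2, 'c'), (3, 'b'), (3, 'c'), (1, '')]


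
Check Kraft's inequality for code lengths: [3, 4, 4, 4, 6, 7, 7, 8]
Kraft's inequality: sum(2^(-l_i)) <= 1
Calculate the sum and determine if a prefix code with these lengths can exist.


Sum = 2^(-3) + 2^(-4) + 2^(-4) + 2^(-4) + 2^(-6) + 2^(-7) + 2^(-7) + 2^(-8)
    = 0.125 + 0.0625 + 0.0625 + 0.0625 + 0.015625 + 0.0078125 + 0.0078125 + 0.00390625
    = 89/256 = 0.34765625
Since 0.34765625 <= 1, Kraft's inequality IS satisfied.
A prefix code with these lengths CAN exist.

Kraft sum = 0.34765625. Satisfied.


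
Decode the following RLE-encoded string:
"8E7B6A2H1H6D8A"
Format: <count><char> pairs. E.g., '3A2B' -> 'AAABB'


Expanding each <count><char> pair:
  8E -> 'EEEEEEEE'
  7B -> 'BBBBBBB'
  6A -> 'AAAAAA'
  2H -> 'HH'
  1H -> 'H'
  6D -> 'DDDDDD'
  8A -> 'AAAAAAAA'

Decoded = EEEEEEEEBBBBBBBAAAAAAHHHDDDDDDAAAAAAAA


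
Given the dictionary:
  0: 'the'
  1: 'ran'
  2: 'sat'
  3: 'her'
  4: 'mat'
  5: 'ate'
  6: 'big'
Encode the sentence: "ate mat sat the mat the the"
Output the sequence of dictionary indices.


Look up each word in the dictionary:
  'ate' -> 5
  'mat' -> 4
  'sat' -> 2
  'the' -> 0
  'mat' -> 4
  'the' -> 0
  'the' -> 0

Encoded: [5, 4, 2, 0, 4, 0, 0]


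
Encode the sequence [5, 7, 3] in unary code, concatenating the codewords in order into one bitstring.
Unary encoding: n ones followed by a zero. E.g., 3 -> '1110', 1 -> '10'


Encode each number as n ones followed by a terminating 0:
  5 -> 111110 (6 bits)
  7 -> 11111110 (8 bits)
  3 -> 1110 (4 bits)
Total length = 6 + 8 + 4 = 18 bits.

Unary([5, 7, 3]) = 111110111111101110 (18 bits)


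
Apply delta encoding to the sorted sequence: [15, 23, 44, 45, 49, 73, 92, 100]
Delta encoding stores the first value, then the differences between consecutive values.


First value: 15
Deltas:
  23 - 15 = 8
  44 - 23 = 21
  45 - 44 = 1
  49 - 45 = 4
  73 - 49 = 24
  92 - 73 = 19
  100 - 92 = 8


Delta encoded: [15, 8, 21, 1, 4, 24, 19, 8]


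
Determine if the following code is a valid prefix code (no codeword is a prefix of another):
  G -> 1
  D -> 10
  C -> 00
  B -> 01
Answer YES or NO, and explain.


Checking each pair (does one codeword prefix another?):
  G='1' vs D='10': prefix -- VIOLATION

NO -- this is NOT a valid prefix code. G (1) is a prefix of D (10).


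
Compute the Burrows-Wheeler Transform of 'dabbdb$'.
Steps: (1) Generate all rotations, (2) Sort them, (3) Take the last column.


Rotations (sorted):
  0: $dabbdb -> last char: b
  1: abbdb$d -> last char: d
  2: b$dabbd -> last char: d
  3: bbdb$da -> last char: a
  4: bdb$dab -> last char: b
  5: dabbdb$ -> last char: $
  6: db$dabb -> last char: b


BWT = bddab$b


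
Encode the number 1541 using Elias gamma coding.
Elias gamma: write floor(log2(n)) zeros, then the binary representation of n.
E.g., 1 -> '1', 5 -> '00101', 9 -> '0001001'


num_bits = floor(log2(1541)) + 1 = 11
leading_zeros = num_bits - 1 = 10
binary(1541) = 11000000101

Elias gamma(1541) = '0000000000' + '11000000101' = 000000000011000000101 (21 bits)


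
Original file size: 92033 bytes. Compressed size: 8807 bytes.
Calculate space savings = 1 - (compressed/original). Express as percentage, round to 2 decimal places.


ratio = compressed/original = 8807/92033 = 0.095694
savings = 1 - ratio = 1 - 0.095694 = 0.904306
as a percentage: 0.904306 * 100 = 90.43%

Space savings = 1 - 8807/92033 = 90.43%


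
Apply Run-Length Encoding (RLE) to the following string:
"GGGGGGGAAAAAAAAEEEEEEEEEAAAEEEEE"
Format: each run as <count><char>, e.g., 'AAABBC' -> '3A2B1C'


Scanning runs left to right:
  i=0: run of 'G' x 7 -> '7G'
  i=7: run of 'A' x 8 -> '8A'
  i=15: run of 'E' x 9 -> '9E'
  i=24: run of 'A' x 3 -> '3A'
  i=27: run of 'E' x 5 -> '5E'

RLE = 7G8A9E3A5E


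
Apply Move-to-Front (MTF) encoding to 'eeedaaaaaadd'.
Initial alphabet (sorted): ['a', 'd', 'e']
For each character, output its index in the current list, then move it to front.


MTF encoding:
'e': index 2 in ['a', 'd', 'e'] -> ['e', 'a', 'd']
'e': index 0 in ['e', 'a', 'd'] -> ['e', 'a', 'd']
'e': index 0 in ['e', 'a', 'd'] -> ['e', 'a', 'd']
'd': index 2 in ['e', 'a', 'd'] -> ['d', 'e', 'a']
'a': index 2 in ['d', 'e', 'a'] -> ['a', 'd', 'e']
'a': index 0 in ['a', 'd', 'e'] -> ['a', 'd', 'e']
'a': index 0 in ['a', 'd', 'e'] -> ['a', 'd', 'e']
'a': index 0 in ['a', 'd', 'e'] -> ['a', 'd', 'e']
'a': index 0 in ['a', 'd', 'e'] -> ['a', 'd', 'e']
'a': index 0 in ['a', 'd', 'e'] -> ['a', 'd', 'e']
'd': index 1 in ['a', 'd', 'e'] -> ['d', 'a', 'e']
'd': index 0 in ['d', 'a', 'e'] -> ['d', 'a', 'e']


Output: [2, 0, 0, 2, 2, 0, 0, 0, 0, 0, 1, 0]


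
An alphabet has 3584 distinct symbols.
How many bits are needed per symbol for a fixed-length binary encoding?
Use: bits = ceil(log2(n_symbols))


log2(3584) = 11.8074
Bracket: 2^11 = 2048 < 3584 <= 2^12 = 4096
So ceil(log2(3584)) = 12

bits = ceil(log2(3584)) = ceil(11.8074) = 12 bits


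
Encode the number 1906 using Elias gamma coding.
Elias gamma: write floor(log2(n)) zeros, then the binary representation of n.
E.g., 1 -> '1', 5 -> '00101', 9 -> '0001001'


num_bits = floor(log2(1906)) + 1 = 11
leading_zeros = num_bits - 1 = 10
binary(1906) = 11101110010

Elias gamma(1906) = '0000000000' + '11101110010' = 000000000011101110010 (21 bits)


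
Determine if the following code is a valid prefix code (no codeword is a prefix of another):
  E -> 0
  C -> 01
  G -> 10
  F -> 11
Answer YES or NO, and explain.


Checking each pair (does one codeword prefix another?):
  E='0' vs C='01': prefix -- VIOLATION

NO -- this is NOT a valid prefix code. E (0) is a prefix of C (01).


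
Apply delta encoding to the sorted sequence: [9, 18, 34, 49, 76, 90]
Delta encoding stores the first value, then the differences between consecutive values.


First value: 9
Deltas:
  18 - 9 = 9
  34 - 18 = 16
  49 - 34 = 15
  76 - 49 = 27
  90 - 76 = 14


Delta encoded: [9, 9, 16, 15, 27, 14]


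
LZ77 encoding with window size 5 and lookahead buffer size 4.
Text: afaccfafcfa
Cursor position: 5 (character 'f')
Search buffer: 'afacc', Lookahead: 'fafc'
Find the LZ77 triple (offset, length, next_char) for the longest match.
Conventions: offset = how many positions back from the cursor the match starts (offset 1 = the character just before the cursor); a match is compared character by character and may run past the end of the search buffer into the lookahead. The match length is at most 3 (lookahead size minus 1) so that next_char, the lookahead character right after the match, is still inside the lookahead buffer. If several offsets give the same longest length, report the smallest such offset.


Try each offset into the search buffer:
  offset=1 (pos 4, char 'c'): match length 0
  offset=2 (pos 3, char 'c'): match length 0
  offset=3 (pos 2, char 'a'): match length 0
  offset=4 (pos 1, char 'f'): match length 2
  offset=5 (pos 0, char 'a'): match length 0
Longest match has length 2 at offset 4.
next_char = character at position 5 + 2 = 7 -> 'f'

Best match: offset=4, length=2 (matching 'fa' starting at position 1)
LZ77 triple: (4, 2, 'f')


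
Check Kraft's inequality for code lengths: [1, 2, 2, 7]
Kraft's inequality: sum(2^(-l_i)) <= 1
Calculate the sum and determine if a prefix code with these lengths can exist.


Sum = 2^(-1) + 2^(-2) + 2^(-2) + 2^(-7)
    = 0.5 + 0.25 + 0.25 + 0.0078125
    = 129/128 = 1.0078125
Since 1.0078125 > 1, Kraft's inequality is NOT satisfied.
A prefix code with these lengths CANNOT exist.

Kraft sum = 1.0078125. Not satisfied.


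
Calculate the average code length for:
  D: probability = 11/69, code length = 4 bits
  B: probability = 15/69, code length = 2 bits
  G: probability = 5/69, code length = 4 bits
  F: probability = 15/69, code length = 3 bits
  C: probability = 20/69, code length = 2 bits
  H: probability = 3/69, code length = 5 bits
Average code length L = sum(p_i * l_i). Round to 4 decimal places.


Weighted contributions p_i * l_i:
  D: (11/69) * 4 = 44/69
  B: (15/69) * 2 = 30/69
  G: (5/69) * 4 = 20/69
  F: (15/69) * 3 = 45/69
  C: (20/69) * 2 = 40/69
  H: (3/69) * 5 = 15/69
Sum = (44 + 30 + 20 + 45 + 40 + 15)/69 = 194/69

L = 194/69 = 2.8116 bits/symbol


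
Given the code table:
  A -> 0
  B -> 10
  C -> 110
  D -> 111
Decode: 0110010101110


Decoding:
0 -> A
110 -> C
0 -> A
10 -> B
10 -> B
111 -> D
0 -> A


Result: ACABBDA


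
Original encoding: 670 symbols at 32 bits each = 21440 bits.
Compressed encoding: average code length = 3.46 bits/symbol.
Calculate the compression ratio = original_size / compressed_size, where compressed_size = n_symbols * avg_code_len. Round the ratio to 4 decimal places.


original_size = n_symbols * orig_bits = 670 * 32 = 21440 bits
compressed_size = n_symbols * avg_code_len = 670 * 3.46 = 2318.2 bits
ratio = original_size / compressed_size = 21440 / 2318.2 = 9.2486

Compression ratio = 9.2486
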